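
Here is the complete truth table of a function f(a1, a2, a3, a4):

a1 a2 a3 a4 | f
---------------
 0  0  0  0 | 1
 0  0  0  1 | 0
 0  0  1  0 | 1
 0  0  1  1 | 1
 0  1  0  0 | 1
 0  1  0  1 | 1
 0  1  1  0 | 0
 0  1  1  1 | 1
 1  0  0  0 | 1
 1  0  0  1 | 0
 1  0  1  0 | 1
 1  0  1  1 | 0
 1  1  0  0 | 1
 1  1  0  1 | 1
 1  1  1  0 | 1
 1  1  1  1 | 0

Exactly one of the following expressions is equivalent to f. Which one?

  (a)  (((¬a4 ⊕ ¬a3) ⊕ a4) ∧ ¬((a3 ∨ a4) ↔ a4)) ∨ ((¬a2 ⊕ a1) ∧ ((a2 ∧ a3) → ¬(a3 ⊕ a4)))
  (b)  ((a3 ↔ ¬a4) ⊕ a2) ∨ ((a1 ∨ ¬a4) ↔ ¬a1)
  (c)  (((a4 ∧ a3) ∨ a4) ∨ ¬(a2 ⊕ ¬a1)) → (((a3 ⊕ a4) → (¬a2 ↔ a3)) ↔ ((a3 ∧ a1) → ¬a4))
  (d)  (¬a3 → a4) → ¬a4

(a): at (0,0,0,1) it gives 1, but f = 0 — eliminated.
(b): at (0,0,0,1) it gives 1, but f = 0 — eliminated.
(d): at (0,0,1,1) it gives 0, but f = 1 — eliminated.
That leaves (c). Evaluating it on every row reproduces the table of f exactly.

c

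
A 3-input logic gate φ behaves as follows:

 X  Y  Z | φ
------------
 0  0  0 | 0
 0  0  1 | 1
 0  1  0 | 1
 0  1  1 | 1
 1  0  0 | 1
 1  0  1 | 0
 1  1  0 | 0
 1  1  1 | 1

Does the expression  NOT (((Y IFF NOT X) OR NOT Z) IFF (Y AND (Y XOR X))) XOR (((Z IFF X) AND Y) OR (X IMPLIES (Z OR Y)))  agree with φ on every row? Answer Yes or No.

Test each input against both φ and the formula:
  X=0, Y=0, Z=0: formula gives 0, φ = 0 ✓
  X=0, Y=0, Z=1: formula gives 1, φ = 1 ✓
  X=0, Y=1, Z=0: formula gives 1, φ = 1 ✓
  X=0, Y=1, Z=1: formula gives 1, φ = 1 ✓
  X=1, Y=0, Z=0: formula gives 1, φ = 1 ✓
  … (the remaining 3 rows also agree.)
No disagreement on any input; they are logically equivalent.

Yes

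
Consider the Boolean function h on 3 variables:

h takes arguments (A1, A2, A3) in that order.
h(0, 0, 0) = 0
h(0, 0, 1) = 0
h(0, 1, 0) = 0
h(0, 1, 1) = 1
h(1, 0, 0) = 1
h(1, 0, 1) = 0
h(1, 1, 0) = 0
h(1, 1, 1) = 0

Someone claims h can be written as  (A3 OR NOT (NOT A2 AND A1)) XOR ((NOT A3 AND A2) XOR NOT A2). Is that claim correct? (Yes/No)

No

Evaluate (A3 OR NOT (NOT A2 AND A1)) XOR ((NOT A3 AND A2) XOR NOT A2) on each row and compare to h:
  A1=0, A2=0, A3=0: formula gives 0, h = 0 ✓
  A1=0, A2=0, A3=1: formula gives 0, h = 0 ✓
  A1=0, A2=1, A3=0: formula gives 0, h = 0 ✓
  A1=0, A2=1, A3=1: formula gives 1, h = 1 ✓
  A1=1, A2=0, A3=0: formula gives 1, h = 1 ✓
  …
  A1=1, A2=1, A3=1: formula gives 1, but h = 0 ✗
A single disagreement suffices: at (1,1,1) they differ, so the formula does not compute h.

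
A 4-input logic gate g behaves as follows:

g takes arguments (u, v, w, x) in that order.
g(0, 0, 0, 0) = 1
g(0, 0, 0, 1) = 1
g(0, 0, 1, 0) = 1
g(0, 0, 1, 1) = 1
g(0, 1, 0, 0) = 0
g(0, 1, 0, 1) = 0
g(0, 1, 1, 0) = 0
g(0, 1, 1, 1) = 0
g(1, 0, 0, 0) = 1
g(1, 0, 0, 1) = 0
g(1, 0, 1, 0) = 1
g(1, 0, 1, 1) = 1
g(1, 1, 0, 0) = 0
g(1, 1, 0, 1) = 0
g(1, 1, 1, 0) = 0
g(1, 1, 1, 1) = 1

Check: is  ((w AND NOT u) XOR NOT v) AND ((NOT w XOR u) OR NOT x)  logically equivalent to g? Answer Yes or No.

No

Check the formula against g row by row:
  u=0, v=0, w=0, x=0: formula gives 1, g = 1 ✓
  u=0, v=0, w=0, x=1: formula gives 1, g = 1 ✓
  u=0, v=0, w=1, x=0: formula gives 0, but g = 1 ✗
Since they disagree at (0,0,1,0), the expression is not a correct formula for g.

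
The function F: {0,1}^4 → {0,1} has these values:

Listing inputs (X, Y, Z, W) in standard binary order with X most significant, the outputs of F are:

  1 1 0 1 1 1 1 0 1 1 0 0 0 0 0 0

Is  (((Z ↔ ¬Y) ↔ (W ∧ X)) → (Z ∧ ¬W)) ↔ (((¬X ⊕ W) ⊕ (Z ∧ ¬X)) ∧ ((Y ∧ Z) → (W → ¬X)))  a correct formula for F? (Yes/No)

No

Test each input against both F and the formula:
  X=0, Y=0, Z=0, W=0: formula gives 0, but F = 1 ✗
A single disagreement suffices: at (0,0,0,0) they differ, so the formula does not compute F.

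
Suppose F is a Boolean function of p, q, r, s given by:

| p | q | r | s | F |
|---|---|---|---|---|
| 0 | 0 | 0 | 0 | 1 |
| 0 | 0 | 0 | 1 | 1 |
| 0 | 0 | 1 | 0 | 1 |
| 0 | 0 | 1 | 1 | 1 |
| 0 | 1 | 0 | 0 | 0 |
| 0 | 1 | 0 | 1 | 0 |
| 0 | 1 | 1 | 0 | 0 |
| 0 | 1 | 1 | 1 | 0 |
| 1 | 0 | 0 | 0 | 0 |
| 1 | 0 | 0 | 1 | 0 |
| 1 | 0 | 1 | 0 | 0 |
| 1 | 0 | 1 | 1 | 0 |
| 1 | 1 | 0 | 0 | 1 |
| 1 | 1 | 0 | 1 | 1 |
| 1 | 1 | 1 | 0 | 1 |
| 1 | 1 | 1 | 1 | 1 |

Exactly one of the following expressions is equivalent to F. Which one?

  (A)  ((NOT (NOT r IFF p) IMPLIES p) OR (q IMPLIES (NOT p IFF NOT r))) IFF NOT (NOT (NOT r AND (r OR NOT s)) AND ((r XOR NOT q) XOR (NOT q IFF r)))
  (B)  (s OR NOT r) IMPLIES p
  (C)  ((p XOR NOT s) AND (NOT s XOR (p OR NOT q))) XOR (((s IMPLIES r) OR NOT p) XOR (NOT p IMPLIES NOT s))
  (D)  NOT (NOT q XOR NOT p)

(A) disagrees with F on (0,0,0,1) (formula → 0, table → 1); rule it out.
(B) disagrees with F on (0,0,0,0) (formula → 0, table → 1); rule it out.
(C) disagrees with F on (0,0,0,0) (formula → 0, table → 1); rule it out.
Only (D) survives; checking it on all 16 rows confirms it matches F.

D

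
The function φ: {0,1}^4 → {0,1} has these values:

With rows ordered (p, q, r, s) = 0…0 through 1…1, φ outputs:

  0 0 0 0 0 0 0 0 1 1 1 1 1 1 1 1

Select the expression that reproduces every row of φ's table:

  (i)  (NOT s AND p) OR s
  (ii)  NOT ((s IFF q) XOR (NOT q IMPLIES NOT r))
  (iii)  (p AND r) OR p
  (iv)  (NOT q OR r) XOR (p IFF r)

iii

(i) fails at (0,0,0,1): the formula yields 1, φ is 0.
(ii) fails at (0,0,0,0): the formula yields 1, φ is 0.
(iv) fails at (0,0,1,0): the formula yields 1, φ is 0.
Only (iii) survives; checking it on all 16 rows confirms it matches φ.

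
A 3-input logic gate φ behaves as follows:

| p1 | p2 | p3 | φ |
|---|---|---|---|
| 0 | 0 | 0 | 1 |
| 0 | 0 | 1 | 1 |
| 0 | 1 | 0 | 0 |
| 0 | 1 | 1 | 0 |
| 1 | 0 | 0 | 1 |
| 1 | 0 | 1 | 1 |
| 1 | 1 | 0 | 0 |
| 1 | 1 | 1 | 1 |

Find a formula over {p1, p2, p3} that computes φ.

There are just 3 zero rows: (0,1,0), (0,1,1), (1,1,0). Their minterms are ¬p1·p2·¬p3, ¬p1·p2·p3, p1·p2·¬p3; the OR of those covers precisely the 0-outputs, and negating it yields φ.

φ(p1, p2, p3) = ~((((~p1 & p2) & ~p3) | ((~p1 & p2) & p3)) | ((p1 & p2) & ~p3))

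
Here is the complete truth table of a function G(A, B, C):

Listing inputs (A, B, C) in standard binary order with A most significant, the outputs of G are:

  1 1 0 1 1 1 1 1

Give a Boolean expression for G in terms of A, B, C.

G(A, B, C) = ¬((¬A ∧ B) ∧ ¬C)

Only row (0,1,0) gives 0. So G is 1 everywhere except there — the complement of the minterm ¬A·B·¬C.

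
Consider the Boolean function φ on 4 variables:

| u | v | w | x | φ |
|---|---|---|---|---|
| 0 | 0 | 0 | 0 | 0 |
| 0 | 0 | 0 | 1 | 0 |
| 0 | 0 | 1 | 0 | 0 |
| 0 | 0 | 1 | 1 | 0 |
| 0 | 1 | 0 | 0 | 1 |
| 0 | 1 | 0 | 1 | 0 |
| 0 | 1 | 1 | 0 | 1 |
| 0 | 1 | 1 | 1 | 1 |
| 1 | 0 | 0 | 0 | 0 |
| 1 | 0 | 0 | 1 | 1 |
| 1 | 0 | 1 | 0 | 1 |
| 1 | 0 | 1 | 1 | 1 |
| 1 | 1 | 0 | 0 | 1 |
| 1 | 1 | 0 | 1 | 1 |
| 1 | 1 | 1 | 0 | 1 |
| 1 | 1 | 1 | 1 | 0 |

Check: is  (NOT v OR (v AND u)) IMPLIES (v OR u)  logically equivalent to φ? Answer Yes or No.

Test each input against both φ and the formula:
  u=0, v=0, w=0, x=0: formula gives 0, φ = 0 ✓
  u=0, v=0, w=0, x=1: formula gives 0, φ = 0 ✓
  u=0, v=0, w=1, x=0: formula gives 0, φ = 0 ✓
  u=0, v=0, w=1, x=1: formula gives 0, φ = 0 ✓
  …
  u=0, v=1, w=0, x=1: formula gives 1, but φ = 0 ✗
Row (0,1,0,1) is a counterexample, so the formula is not equivalent to φ.

No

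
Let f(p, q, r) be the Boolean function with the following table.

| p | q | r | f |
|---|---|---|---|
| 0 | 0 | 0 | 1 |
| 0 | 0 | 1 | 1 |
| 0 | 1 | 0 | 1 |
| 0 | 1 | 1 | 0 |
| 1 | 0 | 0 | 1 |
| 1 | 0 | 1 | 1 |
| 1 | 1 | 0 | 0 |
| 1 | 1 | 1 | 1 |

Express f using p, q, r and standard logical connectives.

f is 0 on only 2 rows — (0,1,1), (1,1,0). Writing each as a minterm (¬p·q·r, p·q·¬r) and OR-ing them characterizes exactly where f=0, so f is the negation of that disjunction.

f(p, q, r) = not (((not p and q) and r) or ((p and q) and not r))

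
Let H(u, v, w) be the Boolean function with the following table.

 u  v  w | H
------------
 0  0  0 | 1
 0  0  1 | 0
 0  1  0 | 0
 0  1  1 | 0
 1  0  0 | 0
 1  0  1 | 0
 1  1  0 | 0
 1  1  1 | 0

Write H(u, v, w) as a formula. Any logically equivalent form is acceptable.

The output is 1 only when every input is 0 — NOR of all inputs.

H(u, v, w) = not ((u or v) or w)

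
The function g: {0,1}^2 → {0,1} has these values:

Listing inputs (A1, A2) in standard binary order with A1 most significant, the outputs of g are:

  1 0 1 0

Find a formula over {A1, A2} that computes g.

The output is the negation of A2.

g(A1, A2) = not A2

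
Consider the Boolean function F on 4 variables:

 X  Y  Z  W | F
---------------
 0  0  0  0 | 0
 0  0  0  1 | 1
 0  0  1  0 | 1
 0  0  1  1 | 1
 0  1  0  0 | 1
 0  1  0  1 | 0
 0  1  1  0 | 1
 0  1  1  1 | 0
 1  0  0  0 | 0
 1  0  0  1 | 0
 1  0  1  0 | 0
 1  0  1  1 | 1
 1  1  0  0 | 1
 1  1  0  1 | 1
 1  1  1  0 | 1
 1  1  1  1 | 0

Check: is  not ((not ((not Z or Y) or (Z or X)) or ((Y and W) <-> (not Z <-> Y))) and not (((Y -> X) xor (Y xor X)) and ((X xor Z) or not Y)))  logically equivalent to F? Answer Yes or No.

No

Test each input against both F and the formula:
  X=0, Y=0, Z=0, W=0: formula gives 1, but F = 0 ✗
Row (0,0,0,0) is a counterexample, so the formula is not equivalent to F.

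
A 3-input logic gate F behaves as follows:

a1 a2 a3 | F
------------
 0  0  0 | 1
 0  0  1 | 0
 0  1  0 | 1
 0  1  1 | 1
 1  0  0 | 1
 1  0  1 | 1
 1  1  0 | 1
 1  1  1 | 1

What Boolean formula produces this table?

F(a1, a2, a3) = NOT ((NOT a1 AND NOT a2) AND a3)

Only row (0,0,1) gives 0. So F is 1 everywhere except there — the complement of the minterm ¬a1·¬a2·a3.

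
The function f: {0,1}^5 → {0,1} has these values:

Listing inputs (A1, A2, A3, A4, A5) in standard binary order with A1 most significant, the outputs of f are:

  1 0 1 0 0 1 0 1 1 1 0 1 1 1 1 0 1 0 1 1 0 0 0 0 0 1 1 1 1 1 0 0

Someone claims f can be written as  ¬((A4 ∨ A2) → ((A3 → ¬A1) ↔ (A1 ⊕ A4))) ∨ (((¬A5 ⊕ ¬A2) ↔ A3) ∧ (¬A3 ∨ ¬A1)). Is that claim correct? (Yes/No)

Evaluate ¬((A4 ∨ A2) → ((A3 → ¬A1) ↔ (A1 ⊕ A4))) ∨ (((¬A5 ⊕ ¬A2) ↔ A3) ∧ (¬A3 ∨ ¬A1)) on each row and compare to f:
  A1=0, A2=0, A3=0, A4=0, A5=0: formula gives 1, f = 1 ✓
  A1=0, A2=0, A3=0, A4=0, A5=1: formula gives 0, f = 0 ✓
  A1=0, A2=0, A3=0, A4=1, A5=0: formula gives 1, f = 1 ✓
  A1=0, A2=0, A3=0, A4=1, A5=1: formula gives 0, f = 0 ✓
  … (the remaining 28 rows also agree.)
Every row agrees, so the formula is equivalent.

Yes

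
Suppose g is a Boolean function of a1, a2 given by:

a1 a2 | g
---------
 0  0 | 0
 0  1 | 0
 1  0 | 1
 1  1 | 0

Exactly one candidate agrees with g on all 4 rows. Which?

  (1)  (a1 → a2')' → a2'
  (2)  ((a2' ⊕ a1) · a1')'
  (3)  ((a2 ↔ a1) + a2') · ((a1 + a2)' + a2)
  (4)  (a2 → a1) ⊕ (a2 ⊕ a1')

4

(1) disagrees with g on (0,0) (formula → 1, table → 0); rule it out.
(2) disagrees with g on (0,1) (formula → 1, table → 0); rule it out.
(3) disagrees with g on (0,0) (formula → 1, table → 0); rule it out.
Only (4) survives; checking it on all 4 rows confirms it matches g.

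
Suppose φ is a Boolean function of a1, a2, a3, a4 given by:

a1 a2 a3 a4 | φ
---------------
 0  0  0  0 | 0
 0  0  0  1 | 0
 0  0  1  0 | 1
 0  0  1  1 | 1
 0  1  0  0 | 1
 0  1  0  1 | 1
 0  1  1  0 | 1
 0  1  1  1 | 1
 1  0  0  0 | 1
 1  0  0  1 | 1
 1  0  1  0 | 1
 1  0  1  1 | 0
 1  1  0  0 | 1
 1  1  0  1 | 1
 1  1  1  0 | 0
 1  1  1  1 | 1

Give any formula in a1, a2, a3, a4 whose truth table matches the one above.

There are just 4 zero rows: (0,0,0,0), (0,0,0,1), (1,0,1,1), (1,1,1,0). Their minterms are ¬a1·¬a2·¬a3·¬a4, ¬a1·¬a2·¬a3·a4, a1·¬a2·a3·a4, a1·a2·a3·¬a4; the OR of those covers precisely the 0-outputs, and negating it yields φ.

φ(a1, a2, a3, a4) = ~((((((~a1 & ~a2) & ~a3) & ~a4) | (((~a1 & ~a2) & ~a3) & a4)) | (((a1 & ~a2) & a3) & a4)) | (((a1 & a2) & a3) & ~a4))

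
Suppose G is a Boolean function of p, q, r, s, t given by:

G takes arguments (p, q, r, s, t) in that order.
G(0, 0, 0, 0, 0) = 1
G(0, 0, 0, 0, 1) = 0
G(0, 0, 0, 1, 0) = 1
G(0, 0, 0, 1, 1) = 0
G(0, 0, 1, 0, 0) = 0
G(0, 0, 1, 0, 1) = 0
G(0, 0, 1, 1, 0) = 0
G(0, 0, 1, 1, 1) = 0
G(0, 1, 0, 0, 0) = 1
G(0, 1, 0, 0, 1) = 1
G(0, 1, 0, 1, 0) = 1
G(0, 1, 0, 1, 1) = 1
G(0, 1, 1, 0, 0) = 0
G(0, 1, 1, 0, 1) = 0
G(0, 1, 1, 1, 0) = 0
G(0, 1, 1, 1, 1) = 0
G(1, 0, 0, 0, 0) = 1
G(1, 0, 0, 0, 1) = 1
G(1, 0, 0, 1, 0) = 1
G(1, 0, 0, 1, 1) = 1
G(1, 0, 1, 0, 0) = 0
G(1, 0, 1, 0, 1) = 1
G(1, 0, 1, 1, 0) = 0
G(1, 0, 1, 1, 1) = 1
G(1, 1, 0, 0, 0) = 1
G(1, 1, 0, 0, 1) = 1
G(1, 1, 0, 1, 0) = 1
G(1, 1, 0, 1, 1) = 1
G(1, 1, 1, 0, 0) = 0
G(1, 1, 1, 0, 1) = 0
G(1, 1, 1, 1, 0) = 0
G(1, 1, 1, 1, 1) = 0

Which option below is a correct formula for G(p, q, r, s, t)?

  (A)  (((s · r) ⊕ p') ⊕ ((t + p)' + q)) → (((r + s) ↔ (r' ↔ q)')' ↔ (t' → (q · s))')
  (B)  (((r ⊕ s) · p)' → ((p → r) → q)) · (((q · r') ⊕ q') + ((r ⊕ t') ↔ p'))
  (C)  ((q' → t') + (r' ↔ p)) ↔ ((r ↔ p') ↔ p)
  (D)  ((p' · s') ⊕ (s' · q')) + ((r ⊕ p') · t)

C

(A): at (0,0,0,1,1) it gives 1, but G = 0 — eliminated.
(B): at (0,0,0,0,0) it gives 0, but G = 1 — eliminated.
(D): at (0,0,0,0,0) it gives 0, but G = 1 — eliminated.
That leaves (C). Evaluating it on every row reproduces the table of G exactly.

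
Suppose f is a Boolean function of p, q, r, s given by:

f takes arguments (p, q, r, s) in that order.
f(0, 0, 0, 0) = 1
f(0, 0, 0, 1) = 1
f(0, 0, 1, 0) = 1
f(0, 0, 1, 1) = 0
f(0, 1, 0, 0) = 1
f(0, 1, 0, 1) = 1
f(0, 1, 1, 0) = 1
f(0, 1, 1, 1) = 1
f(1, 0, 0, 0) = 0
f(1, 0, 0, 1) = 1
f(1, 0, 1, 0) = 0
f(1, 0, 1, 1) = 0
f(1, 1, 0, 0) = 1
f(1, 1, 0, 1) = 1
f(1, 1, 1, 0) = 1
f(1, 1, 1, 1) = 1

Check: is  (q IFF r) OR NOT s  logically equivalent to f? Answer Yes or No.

No

Evaluate (q IFF r) OR NOT s on each row and compare to f:
  p=0, q=0, r=0, s=0: formula gives 1, f = 1 ✓
  p=0, q=0, r=0, s=1: formula gives 1, f = 1 ✓
  p=0, q=0, r=1, s=0: formula gives 1, f = 1 ✓
  p=0, q=0, r=1, s=1: formula gives 0, f = 0 ✓
  …
  p=0, q=1, r=0, s=1: formula gives 0, but f = 1 ✗
Since they disagree at (0,1,0,1), the expression is not a correct formula for f.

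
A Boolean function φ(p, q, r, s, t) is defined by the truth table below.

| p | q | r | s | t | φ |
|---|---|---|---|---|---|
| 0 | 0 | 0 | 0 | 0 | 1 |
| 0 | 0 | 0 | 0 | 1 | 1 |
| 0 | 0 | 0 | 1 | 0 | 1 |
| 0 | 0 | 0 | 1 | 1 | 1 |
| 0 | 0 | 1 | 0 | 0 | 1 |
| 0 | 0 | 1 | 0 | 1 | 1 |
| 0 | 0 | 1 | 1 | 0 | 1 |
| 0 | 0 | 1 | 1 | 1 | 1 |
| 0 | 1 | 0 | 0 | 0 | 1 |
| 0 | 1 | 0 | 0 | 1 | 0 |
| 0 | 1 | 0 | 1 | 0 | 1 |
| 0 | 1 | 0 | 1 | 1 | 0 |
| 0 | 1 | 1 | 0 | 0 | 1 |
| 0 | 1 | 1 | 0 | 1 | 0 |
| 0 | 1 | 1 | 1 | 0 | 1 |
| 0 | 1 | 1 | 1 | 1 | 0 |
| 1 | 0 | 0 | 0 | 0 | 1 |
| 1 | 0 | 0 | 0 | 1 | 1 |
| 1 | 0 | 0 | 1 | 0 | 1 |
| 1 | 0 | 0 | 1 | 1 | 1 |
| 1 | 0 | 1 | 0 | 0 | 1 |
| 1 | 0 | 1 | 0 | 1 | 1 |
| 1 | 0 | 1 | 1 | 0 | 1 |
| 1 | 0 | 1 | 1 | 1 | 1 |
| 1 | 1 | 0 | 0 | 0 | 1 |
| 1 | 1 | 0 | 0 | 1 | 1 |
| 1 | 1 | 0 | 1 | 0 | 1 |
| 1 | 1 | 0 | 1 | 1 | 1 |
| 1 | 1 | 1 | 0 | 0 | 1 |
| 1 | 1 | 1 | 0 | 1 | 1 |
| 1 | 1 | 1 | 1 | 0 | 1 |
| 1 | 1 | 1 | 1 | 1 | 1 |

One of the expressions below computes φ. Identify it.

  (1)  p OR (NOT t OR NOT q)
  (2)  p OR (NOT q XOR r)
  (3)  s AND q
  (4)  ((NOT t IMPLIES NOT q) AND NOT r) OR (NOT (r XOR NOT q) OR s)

(2) fails at (0,0,1,0,0): the formula yields 0, φ is 1.
(3) fails at (0,0,0,0,0): the formula yields 0, φ is 1.
(4) fails at (0,1,0,0,1): the formula yields 1, φ is 0.
That leaves (1). Evaluating it on every row reproduces the table of φ exactly.

1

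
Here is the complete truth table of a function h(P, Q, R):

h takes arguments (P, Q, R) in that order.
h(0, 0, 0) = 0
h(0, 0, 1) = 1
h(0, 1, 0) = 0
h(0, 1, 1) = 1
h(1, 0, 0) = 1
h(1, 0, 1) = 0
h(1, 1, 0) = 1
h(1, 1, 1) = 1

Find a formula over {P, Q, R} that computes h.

The 0-rows are (0,0,0), (0,1,0), (1,0,1). Take each as a conjunction (¬P·¬Q·¬R, ¬P·Q·¬R, P·¬Q·R), form their disjunction, and complement — that gives a formula that is 1 everywhere h is.

h(P, Q, R) = ~((((~P & ~Q) & ~R) | ((~P & Q) & ~R)) | ((P & ~Q) & R))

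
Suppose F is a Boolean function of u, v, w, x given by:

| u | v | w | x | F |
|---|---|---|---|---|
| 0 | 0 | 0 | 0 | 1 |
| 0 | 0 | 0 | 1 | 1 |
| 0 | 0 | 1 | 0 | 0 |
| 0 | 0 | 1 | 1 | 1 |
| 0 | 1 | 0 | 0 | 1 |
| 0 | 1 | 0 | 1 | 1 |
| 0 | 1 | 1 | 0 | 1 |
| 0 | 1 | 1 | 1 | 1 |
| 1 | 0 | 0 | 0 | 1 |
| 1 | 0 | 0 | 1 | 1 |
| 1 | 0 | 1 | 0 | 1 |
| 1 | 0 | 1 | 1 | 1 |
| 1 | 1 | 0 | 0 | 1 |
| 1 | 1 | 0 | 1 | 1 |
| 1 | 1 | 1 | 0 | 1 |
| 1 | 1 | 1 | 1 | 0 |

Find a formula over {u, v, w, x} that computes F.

F is 0 on only 2 rows — (0,0,1,0), (1,1,1,1). Writing each as a minterm (¬u·¬v·w·¬x, u·v·w·x) and OR-ing them characterizes exactly where F=0, so F is the negation of that disjunction.

F(u, v, w, x) = ((((u' · v') · w) · x') + (((u · v) · w) · x))'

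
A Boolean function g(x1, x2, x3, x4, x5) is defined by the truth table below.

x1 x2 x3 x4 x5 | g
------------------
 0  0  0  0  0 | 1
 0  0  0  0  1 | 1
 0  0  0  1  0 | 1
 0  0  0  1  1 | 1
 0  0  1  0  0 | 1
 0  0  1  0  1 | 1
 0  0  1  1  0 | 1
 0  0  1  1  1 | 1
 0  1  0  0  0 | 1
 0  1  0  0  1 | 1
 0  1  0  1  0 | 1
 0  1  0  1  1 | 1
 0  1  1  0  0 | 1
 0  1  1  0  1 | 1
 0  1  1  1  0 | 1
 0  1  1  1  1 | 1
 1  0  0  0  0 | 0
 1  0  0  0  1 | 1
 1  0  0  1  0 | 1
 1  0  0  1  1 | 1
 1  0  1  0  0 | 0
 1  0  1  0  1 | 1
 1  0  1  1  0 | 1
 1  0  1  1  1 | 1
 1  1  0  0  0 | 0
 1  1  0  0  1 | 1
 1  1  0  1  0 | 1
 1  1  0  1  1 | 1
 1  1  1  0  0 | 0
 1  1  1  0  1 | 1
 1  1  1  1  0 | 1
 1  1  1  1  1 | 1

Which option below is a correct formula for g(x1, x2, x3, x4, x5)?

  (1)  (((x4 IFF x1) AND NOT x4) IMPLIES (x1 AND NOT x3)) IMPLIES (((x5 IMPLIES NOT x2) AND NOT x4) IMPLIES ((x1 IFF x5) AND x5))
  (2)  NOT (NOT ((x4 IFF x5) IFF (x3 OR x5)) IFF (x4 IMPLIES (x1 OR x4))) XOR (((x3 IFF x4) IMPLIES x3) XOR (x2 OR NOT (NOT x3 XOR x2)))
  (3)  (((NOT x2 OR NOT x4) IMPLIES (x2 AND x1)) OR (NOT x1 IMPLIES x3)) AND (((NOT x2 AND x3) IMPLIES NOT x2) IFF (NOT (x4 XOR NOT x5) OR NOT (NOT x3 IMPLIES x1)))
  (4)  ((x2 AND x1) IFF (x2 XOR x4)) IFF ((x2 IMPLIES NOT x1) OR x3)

(2) fails at (0,0,0,0,0): the formula yields 0, g is 1.
(3) fails at (0,0,0,0,0): the formula yields 0, g is 1.
(4) fails at (0,0,0,1,0): the formula yields 0, g is 1.
(1) is the remaining candidate, and it agrees with g on all 32 inputs.

1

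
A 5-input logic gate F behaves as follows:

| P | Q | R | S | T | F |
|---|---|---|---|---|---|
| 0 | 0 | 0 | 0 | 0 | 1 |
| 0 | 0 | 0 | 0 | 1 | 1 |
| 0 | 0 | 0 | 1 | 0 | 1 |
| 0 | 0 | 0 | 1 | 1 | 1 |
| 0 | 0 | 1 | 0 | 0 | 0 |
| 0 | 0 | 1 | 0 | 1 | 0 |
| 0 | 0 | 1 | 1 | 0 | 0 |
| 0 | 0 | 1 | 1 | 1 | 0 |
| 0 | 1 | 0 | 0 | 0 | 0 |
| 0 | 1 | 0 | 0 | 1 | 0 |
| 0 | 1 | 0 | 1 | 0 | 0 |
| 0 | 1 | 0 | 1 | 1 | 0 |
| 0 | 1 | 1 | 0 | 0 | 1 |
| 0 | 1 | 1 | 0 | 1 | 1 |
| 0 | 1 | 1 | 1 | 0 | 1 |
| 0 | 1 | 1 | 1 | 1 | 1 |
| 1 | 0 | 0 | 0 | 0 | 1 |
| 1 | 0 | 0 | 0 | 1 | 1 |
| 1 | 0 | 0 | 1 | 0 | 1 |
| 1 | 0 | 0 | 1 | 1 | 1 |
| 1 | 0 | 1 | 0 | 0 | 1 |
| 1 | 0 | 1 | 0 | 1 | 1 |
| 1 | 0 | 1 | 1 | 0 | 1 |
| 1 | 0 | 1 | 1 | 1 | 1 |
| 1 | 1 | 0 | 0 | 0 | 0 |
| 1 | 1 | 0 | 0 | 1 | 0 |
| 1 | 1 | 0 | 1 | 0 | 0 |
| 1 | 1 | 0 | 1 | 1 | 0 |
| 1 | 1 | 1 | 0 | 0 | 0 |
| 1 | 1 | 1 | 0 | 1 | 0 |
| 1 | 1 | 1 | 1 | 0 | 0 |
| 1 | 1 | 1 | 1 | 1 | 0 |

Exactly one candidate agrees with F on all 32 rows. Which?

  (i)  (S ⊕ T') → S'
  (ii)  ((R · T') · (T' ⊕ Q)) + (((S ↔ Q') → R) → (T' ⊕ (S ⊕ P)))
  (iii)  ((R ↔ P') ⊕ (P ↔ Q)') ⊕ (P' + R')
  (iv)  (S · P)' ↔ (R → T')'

(i): at (0,0,0,1,1) it gives 0, but F = 1 — eliminated.
(ii): at (0,0,0,0,1) it gives 0, but F = 1 — eliminated.
(iv): at (0,0,0,0,0) it gives 0, but F = 1 — eliminated.
Only (iii) survives; checking it on all 32 rows confirms it matches F.

iii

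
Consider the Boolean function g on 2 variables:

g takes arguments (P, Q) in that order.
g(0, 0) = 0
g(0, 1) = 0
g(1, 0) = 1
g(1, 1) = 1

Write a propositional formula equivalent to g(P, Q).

g=1 on 2 inputs: (1,0), (1,1). Reading each as a conjunction of literals (P·¬Q, P·Q) and taking the OR gives the canonical DNF.

g(P, Q) = (P and not Q) or (P and Q)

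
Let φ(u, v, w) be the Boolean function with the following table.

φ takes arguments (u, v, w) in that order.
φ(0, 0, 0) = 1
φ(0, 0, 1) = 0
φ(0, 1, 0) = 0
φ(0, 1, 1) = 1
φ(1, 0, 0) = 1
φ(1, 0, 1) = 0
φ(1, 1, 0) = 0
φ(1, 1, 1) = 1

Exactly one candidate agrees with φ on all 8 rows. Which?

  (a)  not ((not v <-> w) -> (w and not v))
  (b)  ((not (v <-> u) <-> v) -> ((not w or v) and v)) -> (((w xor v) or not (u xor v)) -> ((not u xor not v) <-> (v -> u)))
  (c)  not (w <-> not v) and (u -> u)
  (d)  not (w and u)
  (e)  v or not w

c

(a) fails at (0,0,0): the formula yields 0, φ is 1.
(b) fails at (0,0,1): the formula yields 1, φ is 0.
(d) fails at (0,0,1): the formula yields 1, φ is 0.
(e) fails at (0,1,0): the formula yields 1, φ is 0.
(c) is the remaining candidate, and it agrees with φ on all 8 inputs.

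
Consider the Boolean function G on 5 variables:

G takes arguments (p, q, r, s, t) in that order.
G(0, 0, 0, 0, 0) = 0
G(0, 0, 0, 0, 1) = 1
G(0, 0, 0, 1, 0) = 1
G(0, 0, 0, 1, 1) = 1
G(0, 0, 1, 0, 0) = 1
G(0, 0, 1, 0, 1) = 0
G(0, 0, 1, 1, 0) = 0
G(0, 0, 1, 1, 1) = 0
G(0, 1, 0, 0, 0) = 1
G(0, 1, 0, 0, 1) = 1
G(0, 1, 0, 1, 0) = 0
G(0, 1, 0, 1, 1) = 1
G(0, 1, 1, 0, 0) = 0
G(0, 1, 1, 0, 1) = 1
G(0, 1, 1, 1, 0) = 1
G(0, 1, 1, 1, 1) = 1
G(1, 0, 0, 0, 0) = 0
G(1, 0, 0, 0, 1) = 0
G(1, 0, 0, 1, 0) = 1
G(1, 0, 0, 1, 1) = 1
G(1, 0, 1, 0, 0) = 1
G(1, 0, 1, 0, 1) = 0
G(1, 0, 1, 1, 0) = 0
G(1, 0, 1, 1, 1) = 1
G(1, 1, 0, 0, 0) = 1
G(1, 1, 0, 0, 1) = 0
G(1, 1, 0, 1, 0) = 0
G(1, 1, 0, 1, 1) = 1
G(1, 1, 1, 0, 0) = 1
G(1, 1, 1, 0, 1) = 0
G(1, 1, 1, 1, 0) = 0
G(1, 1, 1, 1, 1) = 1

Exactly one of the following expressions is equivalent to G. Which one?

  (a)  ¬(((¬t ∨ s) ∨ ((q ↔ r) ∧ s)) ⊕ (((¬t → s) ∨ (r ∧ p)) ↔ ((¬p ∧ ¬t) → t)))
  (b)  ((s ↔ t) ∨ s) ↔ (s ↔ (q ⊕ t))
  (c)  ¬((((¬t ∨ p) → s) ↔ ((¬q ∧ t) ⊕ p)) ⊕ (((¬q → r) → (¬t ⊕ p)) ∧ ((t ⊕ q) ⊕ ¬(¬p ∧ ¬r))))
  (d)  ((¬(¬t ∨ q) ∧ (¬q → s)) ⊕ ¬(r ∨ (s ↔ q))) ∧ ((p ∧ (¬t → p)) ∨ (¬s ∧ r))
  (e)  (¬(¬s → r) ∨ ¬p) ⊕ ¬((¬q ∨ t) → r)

c

(a) fails at (0,0,0,0,0): the formula yields 1, G is 0.
(b) fails at (0,0,0,0,0): the formula yields 1, G is 0.
(d) fails at (0,0,0,0,1): the formula yields 0, G is 1.
(e) fails at (0,0,0,0,1): the formula yields 0, G is 1.
Only (c) survives; checking it on all 32 rows confirms it matches G.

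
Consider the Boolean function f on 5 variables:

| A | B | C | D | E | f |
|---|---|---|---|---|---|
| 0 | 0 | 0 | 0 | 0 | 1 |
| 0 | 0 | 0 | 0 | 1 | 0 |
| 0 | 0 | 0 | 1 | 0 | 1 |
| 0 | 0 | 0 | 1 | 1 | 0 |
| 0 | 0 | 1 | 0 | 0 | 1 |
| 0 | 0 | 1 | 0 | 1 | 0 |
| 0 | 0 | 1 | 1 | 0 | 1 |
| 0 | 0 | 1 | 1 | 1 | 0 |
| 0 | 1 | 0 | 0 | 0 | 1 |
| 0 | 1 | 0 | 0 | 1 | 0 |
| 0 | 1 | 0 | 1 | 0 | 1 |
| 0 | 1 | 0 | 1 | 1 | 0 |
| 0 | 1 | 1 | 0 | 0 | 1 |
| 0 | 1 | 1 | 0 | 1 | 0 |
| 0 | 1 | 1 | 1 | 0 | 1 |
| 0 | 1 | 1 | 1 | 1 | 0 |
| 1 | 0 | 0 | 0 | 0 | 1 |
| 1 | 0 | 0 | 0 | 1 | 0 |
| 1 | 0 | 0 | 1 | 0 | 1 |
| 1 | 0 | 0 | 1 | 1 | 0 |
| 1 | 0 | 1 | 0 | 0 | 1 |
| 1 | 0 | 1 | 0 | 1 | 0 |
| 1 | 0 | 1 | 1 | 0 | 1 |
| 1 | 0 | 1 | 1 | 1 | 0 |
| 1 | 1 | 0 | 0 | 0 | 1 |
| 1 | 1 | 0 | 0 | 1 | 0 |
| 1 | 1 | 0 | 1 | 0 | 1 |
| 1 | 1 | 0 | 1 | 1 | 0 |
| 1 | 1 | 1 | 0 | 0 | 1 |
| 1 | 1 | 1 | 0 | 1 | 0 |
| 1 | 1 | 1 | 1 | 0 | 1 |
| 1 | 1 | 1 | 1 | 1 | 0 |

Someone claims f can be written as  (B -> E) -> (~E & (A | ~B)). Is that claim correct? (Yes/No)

Yes

Test each input against both f and the formula:
  A=0, B=0, C=0, D=0, E=0: formula gives 1, f = 1 ✓
  A=0, B=0, C=0, D=0, E=1: formula gives 0, f = 0 ✓
  A=0, B=0, C=0, D=1, E=0: formula gives 1, f = 1 ✓
  A=0, B=0, C=0, D=1, E=1: formula gives 0, f = 0 ✓
  …and likewise for the remaining 28 rows.
Every row agrees, so the formula is equivalent.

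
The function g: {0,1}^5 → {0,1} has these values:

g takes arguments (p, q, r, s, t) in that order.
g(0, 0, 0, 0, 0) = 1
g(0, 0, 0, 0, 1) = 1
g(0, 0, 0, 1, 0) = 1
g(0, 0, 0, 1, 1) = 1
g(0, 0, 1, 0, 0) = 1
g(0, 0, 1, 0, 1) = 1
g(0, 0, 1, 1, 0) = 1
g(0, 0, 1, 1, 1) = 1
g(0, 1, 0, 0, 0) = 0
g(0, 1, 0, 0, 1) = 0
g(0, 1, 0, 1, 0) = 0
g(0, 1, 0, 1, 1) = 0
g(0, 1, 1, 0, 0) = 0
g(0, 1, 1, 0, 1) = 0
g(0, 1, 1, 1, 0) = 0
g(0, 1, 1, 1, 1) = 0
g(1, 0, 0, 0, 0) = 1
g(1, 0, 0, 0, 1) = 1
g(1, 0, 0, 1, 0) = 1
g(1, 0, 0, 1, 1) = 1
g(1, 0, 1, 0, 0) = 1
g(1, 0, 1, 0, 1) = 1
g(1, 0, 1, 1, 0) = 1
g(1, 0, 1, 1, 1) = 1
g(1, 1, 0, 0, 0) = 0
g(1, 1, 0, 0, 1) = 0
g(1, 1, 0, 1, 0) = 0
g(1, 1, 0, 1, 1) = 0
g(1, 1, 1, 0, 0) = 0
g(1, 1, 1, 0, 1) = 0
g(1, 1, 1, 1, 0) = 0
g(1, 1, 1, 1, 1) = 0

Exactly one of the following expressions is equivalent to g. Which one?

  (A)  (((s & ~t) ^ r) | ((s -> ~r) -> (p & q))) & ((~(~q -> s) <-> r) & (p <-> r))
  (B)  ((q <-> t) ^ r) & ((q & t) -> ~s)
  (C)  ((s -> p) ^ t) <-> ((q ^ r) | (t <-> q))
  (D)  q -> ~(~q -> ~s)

D

(A) fails at (0,0,0,0,0): the formula yields 0, g is 1.
(B) fails at (0,0,0,0,1): the formula yields 0, g is 1.
(C) fails at (0,0,0,1,0): the formula yields 0, g is 1.
That leaves (D). Evaluating it on every row reproduces the table of g exactly.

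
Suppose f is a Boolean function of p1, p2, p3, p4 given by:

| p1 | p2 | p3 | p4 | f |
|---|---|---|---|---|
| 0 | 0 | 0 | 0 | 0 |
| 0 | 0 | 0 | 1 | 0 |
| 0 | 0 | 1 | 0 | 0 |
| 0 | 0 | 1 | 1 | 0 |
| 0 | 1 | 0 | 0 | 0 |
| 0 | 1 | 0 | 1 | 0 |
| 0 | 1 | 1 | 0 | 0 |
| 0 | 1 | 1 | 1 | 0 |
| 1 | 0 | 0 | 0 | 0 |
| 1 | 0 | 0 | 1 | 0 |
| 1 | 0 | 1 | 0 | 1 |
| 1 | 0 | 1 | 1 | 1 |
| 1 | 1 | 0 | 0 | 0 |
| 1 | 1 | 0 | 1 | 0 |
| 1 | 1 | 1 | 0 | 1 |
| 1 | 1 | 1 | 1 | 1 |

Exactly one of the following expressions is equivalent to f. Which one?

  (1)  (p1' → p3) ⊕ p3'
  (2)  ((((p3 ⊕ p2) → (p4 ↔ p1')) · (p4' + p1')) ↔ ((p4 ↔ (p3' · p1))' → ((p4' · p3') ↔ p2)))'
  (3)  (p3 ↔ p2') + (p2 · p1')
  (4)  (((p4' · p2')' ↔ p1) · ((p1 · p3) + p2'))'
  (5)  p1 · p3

(1) disagrees with f on (0,0,0,0) (formula → 1, table → 0); rule it out.
(2) disagrees with f on (0,0,1,0) (formula → 1, table → 0); rule it out.
(3) disagrees with f on (0,0,1,0) (formula → 1, table → 0); rule it out.
(4) disagrees with f on (0,0,0,1) (formula → 1, table → 0); rule it out.
Only (5) survives; checking it on all 16 rows confirms it matches f.

5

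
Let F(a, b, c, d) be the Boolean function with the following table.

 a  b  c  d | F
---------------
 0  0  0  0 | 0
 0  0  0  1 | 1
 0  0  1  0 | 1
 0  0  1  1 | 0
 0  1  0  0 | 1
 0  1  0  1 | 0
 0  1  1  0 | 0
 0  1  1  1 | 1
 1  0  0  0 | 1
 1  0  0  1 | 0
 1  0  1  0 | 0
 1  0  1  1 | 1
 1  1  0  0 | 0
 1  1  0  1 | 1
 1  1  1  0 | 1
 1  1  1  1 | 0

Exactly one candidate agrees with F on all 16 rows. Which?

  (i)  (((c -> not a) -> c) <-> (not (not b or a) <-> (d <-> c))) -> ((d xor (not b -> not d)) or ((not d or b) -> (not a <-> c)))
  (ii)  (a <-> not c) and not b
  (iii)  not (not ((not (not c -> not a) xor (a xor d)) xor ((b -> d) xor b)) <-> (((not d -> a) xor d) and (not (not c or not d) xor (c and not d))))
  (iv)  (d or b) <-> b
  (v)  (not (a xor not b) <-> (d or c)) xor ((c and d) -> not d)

(i): at (0,0,0,0) it gives 1, but F = 0 — eliminated.
(ii): at (0,0,0,1) it gives 0, but F = 1 — eliminated.
(iii): at (0,0,1,0) it gives 0, but F = 1 — eliminated.
(iv): at (0,0,0,0) it gives 1, but F = 0 — eliminated.
(v) is the remaining candidate, and it agrees with F on all 16 inputs.

v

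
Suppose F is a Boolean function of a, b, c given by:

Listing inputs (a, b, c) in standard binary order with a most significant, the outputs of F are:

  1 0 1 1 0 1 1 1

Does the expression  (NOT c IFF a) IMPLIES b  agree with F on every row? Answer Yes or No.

Yes

Evaluate (NOT c IFF a) IMPLIES b on each row and compare to F:
  a=0, b=0, c=0: formula gives 1, F = 1 ✓
  a=0, b=0, c=1: formula gives 0, F = 0 ✓
  a=0, b=1, c=0: formula gives 1, F = 1 ✓
  a=0, b=1, c=1: formula gives 1, F = 1 ✓
  a=1, b=0, c=0: formula gives 0, F = 0 ✓
  …and likewise for the remaining 3 rows.
Every row agrees, so the formula is equivalent.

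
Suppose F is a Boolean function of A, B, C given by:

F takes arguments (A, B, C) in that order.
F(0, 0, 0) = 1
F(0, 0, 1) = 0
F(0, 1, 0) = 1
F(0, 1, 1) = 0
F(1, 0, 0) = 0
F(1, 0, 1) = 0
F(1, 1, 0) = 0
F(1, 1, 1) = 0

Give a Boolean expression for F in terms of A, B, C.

The 1-rows are (0,0,0), (0,1,0). Each contributes one minterm — ¬A·¬B·¬C; ¬A·B·¬C — and their disjunction is a sum-of-products form of F.

F(A, B, C) = ((A' · B') · C') + ((A' · B) · C')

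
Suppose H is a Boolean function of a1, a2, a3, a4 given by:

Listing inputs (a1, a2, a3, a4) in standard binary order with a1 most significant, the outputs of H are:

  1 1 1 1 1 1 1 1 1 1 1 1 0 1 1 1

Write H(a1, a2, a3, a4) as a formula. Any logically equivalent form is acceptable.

H(a1, a2, a3, a4) = NOT (((a1 AND a2) AND NOT a3) AND NOT a4)

Only row (1,1,0,0) gives 0. So H is 1 everywhere except there — the complement of the minterm a1·a2·¬a3·¬a4.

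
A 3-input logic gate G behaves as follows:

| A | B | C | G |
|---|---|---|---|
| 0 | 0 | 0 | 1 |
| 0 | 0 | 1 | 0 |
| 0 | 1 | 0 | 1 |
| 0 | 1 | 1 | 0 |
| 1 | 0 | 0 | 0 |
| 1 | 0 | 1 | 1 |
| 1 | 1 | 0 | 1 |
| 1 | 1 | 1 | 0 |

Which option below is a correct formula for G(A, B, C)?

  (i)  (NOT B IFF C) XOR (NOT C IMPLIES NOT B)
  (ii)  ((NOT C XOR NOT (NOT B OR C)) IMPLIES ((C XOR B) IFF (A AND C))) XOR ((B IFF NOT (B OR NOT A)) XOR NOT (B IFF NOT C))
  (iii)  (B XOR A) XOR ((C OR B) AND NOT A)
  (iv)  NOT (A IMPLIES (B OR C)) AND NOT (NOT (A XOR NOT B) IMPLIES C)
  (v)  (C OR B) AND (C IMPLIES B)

ii

(i) fails at (0,1,1): the formula yields 1, G is 0.
(iii) fails at (0,0,0): the formula yields 0, G is 1.
(iv) fails at (0,0,0): the formula yields 0, G is 1.
(v) fails at (0,0,0): the formula yields 0, G is 1.
Only (ii) survives; checking it on all 8 rows confirms it matches G.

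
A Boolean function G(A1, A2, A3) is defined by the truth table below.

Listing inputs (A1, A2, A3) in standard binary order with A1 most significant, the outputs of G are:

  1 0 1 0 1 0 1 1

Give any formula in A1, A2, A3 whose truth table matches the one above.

G(A1, A2, A3) = NOT ((((NOT A1 AND NOT A2) AND A3) OR ((NOT A1 AND A2) AND A3)) OR ((A1 AND NOT A2) AND A3))

There are just 3 zero rows: (0,0,1), (0,1,1), (1,0,1). Their minterms are ¬A1·¬A2·A3, ¬A1·A2·A3, A1·¬A2·A3; the OR of those covers precisely the 0-outputs, and negating it yields G.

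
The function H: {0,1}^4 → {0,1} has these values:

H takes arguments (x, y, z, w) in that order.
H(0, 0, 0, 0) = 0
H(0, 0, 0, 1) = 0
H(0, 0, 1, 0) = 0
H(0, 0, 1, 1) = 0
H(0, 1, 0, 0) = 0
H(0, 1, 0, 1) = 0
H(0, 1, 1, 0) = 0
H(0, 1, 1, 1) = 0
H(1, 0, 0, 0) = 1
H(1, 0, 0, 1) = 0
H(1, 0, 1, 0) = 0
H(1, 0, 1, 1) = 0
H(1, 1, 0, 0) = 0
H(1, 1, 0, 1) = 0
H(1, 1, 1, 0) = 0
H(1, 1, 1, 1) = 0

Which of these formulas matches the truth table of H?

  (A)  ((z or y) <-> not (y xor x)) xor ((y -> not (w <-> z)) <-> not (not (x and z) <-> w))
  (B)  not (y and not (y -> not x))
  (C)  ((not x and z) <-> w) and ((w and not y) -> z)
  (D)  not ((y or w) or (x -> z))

D

(A): at (0,0,0,0) it gives 1, but H = 0 — eliminated.
(B): at (0,0,0,0) it gives 1, but H = 0 — eliminated.
(C): at (0,0,0,0) it gives 1, but H = 0 — eliminated.
That leaves (D). Evaluating it on every row reproduces the table of H exactly.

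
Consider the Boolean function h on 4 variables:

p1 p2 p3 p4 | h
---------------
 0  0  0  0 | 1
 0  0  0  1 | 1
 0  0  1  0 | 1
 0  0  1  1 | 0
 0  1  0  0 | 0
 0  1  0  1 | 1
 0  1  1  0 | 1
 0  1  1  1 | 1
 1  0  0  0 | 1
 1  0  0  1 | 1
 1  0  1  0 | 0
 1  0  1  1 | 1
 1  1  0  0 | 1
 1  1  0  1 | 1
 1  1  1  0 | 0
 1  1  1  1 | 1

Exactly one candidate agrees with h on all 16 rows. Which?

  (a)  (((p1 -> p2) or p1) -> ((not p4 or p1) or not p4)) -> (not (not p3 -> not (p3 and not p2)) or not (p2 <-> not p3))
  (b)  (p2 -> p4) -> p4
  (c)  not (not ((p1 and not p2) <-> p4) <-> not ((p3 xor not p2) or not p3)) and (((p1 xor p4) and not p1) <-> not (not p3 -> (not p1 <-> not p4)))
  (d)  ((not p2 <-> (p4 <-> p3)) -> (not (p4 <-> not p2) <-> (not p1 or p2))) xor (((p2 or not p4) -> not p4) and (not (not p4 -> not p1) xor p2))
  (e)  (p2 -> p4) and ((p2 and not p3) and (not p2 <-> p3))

d

(a): at (0,0,1,0) it gives 0, but h = 1 — eliminated.
(b): at (0,0,0,0) it gives 0, but h = 1 — eliminated.
(c): at (0,0,0,0) it gives 0, but h = 1 — eliminated.
(e): at (0,0,0,0) it gives 0, but h = 1 — eliminated.
Only (d) survives; checking it on all 16 rows confirms it matches h.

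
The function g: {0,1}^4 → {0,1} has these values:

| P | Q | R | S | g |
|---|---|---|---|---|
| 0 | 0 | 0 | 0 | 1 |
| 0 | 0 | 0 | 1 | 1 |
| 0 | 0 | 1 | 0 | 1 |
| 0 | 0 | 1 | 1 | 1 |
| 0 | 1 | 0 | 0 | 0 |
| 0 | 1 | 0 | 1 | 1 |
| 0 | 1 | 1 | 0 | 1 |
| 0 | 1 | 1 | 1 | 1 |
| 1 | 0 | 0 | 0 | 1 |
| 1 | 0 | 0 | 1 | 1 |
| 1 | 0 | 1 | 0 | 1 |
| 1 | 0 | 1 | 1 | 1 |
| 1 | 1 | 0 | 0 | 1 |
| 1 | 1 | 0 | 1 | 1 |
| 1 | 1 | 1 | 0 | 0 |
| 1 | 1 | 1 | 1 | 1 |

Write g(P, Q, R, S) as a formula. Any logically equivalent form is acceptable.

g(P, Q, R, S) = ~((((~P & Q) & ~R) & ~S) | (((P & Q) & R) & ~S))

g is 0 on only 2 rows — (0,1,0,0), (1,1,1,0). Writing each as a minterm (¬P·Q·¬R·¬S, P·Q·R·¬S) and OR-ing them characterizes exactly where g=0, so g is the negation of that disjunction.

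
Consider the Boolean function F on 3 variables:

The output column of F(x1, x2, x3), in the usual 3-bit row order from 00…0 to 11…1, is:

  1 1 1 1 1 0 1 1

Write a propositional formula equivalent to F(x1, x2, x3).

F is 0 on exactly one input, (1,0,1), whose minterm is x1·¬x2·x3. So F is the negation of that single conjunction.

F(x1, x2, x3) = NOT ((x1 AND NOT x2) AND x3)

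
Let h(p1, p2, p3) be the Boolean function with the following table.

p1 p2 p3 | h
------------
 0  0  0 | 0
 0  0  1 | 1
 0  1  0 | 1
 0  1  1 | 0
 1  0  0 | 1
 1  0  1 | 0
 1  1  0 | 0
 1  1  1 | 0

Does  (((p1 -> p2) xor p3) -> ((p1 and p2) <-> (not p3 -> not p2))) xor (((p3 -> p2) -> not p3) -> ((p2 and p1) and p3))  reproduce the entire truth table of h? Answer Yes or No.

Evaluate (((p1 -> p2) xor p3) -> ((p1 and p2) <-> (not p3 -> not p2))) xor (((p3 -> p2) -> not p3) -> ((p2 and p1) and p3)) on each row and compare to h:
  p1=0, p2=0, p3=0: formula gives 0, h = 0 ✓
  p1=0, p2=0, p3=1: formula gives 1, h = 1 ✓
  p1=0, p2=1, p3=0: formula gives 1, h = 1 ✓
  p1=0, p2=1, p3=1: formula gives 0, h = 0 ✓
  p1=1, p2=0, p3=0: formula gives 1, h = 1 ✓
  …and likewise for the remaining 3 rows.
No disagreement on any input; they are logically equivalent.

Yes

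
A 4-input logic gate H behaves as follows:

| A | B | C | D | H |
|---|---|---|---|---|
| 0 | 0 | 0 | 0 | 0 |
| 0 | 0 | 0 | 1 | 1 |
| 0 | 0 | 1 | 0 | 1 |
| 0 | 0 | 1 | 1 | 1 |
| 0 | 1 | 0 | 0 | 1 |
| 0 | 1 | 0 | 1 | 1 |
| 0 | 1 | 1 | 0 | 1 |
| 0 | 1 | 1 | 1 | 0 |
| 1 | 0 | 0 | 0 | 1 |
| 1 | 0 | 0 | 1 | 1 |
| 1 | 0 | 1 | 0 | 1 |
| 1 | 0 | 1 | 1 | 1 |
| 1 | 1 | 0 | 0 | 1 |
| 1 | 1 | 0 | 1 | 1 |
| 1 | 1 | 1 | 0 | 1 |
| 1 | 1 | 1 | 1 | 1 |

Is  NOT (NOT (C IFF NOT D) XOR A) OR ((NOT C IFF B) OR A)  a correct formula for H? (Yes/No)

Check the formula against H row by row:
  A=0, B=0, C=0, D=0: formula gives 0, H = 0 ✓
  A=0, B=0, C=0, D=1: formula gives 1, H = 1 ✓
  A=0, B=0, C=1, D=0: formula gives 1, H = 1 ✓
  A=0, B=0, C=1, D=1: formula gives 1, H = 1 ✓
  … (the remaining 12 rows also agree.)
All 16 rows match — the expression computes H exactly.

Yes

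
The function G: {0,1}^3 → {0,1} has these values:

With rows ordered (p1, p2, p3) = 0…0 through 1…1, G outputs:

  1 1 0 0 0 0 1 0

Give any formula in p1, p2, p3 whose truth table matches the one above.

G(p1, p2, p3) = (((NOT p1 AND NOT p2) AND NOT p3) OR ((NOT p1 AND NOT p2) AND p3)) OR ((p1 AND p2) AND NOT p3)

The 1-rows are (0,0,0), (0,0,1), (1,1,0). Each contributes one minterm — ¬p1·¬p2·¬p3; ¬p1·¬p2·p3; p1·p2·¬p3 — and their disjunction is a sum-of-products form of G.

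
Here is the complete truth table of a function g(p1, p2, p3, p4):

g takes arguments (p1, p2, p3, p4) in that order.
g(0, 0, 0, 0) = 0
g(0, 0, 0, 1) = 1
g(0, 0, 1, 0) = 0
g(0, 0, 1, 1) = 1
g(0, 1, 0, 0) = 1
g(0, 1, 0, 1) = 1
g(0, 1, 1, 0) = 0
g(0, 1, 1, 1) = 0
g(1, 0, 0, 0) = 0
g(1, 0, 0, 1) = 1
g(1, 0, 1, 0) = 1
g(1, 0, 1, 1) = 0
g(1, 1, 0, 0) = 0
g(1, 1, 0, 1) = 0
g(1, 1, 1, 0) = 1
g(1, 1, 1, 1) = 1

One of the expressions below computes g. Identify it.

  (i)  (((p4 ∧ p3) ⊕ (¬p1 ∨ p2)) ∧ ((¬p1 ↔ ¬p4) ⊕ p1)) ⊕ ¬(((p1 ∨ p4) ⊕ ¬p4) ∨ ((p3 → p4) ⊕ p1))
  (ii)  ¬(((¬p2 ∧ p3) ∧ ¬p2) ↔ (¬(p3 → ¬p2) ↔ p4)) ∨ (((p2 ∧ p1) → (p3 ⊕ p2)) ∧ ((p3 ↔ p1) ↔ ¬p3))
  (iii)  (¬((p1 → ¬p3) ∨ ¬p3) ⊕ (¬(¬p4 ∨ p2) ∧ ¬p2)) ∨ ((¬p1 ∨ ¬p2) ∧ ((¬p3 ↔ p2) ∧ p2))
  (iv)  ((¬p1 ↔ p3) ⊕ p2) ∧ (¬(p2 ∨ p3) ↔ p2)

(i) disagrees with g on (0,0,0,0) (formula → 1, table → 0); rule it out.
(ii) disagrees with g on (0,0,0,0) (formula → 1, table → 0); rule it out.
(iv) disagrees with g on (0,0,0,1) (formula → 0, table → 1); rule it out.
Only (iii) survives; checking it on all 16 rows confirms it matches g.

iii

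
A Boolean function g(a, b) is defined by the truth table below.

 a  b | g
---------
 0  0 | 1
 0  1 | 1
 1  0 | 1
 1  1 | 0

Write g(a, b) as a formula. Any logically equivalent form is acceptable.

g(a, b) = not (a and b)

The output is 0 only when every input is 1 — NAND of all inputs.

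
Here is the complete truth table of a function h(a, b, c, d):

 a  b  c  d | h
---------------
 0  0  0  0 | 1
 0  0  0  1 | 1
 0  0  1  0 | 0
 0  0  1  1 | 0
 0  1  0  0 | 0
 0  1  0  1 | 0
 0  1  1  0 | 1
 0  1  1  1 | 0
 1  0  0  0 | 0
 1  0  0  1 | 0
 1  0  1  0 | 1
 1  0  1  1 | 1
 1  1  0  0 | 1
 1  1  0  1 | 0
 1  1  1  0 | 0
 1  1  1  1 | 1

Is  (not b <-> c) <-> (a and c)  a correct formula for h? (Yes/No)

Check the formula against h row by row:
  a=0, b=0, c=0, d=0: formula gives 1, h = 1 ✓
  a=0, b=0, c=0, d=1: formula gives 1, h = 1 ✓
  a=0, b=0, c=1, d=0: formula gives 0, h = 0 ✓
  a=0, b=0, c=1, d=1: formula gives 0, h = 0 ✓
  …
  a=0, b=1, c=1, d=1: formula gives 1, but h = 0 ✗
Row (0,1,1,1) is a counterexample, so the formula is not equivalent to h.

No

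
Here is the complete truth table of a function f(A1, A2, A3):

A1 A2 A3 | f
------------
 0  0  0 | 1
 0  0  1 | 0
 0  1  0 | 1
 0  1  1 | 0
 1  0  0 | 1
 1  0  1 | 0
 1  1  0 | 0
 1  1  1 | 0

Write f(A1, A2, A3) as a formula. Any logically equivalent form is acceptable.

f=1 on 3 inputs: (0,0,0), (0,1,0), (1,0,0). Reading each as a conjunction of literals (¬A1·¬A2·¬A3, ¬A1·A2·¬A3, A1·¬A2·¬A3) and taking the OR gives the canonical DNF.

f(A1, A2, A3) = (((not A1 and not A2) and not A3) or ((not A1 and A2) and not A3)) or ((A1 and not A2) and not A3)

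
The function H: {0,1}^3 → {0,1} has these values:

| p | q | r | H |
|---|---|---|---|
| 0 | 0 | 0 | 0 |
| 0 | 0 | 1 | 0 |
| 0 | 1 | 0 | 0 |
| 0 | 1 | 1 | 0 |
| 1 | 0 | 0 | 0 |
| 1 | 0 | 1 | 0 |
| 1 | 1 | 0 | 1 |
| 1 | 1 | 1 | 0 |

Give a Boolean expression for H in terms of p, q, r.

H(p, q, r) = (p · q) · r'

Only row (1,1,0) gives 1. That row's minterm p·q·¬r is H directly.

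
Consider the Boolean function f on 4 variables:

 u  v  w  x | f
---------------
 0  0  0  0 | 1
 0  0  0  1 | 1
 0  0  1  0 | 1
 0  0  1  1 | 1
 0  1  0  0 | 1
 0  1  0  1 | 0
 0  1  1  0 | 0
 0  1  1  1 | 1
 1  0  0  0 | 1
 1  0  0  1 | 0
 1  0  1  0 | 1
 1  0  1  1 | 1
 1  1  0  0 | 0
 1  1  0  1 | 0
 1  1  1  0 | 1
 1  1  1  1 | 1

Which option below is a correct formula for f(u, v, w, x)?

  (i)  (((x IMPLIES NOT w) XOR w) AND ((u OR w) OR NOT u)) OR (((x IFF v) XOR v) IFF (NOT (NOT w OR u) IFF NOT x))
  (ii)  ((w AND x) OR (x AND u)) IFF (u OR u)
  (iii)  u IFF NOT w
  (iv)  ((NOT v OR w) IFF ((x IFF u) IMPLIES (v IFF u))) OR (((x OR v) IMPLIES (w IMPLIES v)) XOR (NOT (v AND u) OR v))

(i) disagrees with f on (0,1,0,1) (formula → 1, table → 0); rule it out.
(ii) disagrees with f on (0,0,1,1) (formula → 0, table → 1); rule it out.
(iii) disagrees with f on (0,0,0,0) (formula → 0, table → 1); rule it out.
That leaves (iv). Evaluating it on every row reproduces the table of f exactly.

iv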